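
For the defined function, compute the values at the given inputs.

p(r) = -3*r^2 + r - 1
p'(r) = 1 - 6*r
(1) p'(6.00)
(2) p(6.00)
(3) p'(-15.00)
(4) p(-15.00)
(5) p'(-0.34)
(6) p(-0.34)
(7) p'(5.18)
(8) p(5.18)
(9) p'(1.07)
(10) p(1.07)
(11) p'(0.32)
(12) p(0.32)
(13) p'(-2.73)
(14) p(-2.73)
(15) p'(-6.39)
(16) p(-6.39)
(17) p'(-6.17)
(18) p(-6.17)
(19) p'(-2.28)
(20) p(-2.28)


(1) = -35.00
(2) = -103.00
(3) = 91.00
(4) = -691.00
(5) = 3.04
(6) = -1.69
(7) = -30.08
(8) = -76.32
(9) = -5.42
(10) = -3.36
(11) = -0.92
(12) = -0.99
(13) = 17.38
(14) = -26.09
(15) = 39.34
(16) = -129.89
(17) = 38.02
(18) = -121.38
(19) = 14.68
(20) = -18.88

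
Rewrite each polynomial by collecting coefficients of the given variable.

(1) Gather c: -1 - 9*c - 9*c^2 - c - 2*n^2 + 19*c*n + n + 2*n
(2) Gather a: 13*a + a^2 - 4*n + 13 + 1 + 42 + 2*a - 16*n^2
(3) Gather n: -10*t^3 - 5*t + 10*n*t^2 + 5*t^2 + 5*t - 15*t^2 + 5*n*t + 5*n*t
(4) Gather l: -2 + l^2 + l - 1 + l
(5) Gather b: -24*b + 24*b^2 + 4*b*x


(1) = -9*c^2 + c*(19*n - 10) - 2*n^2 + 3*n - 1
(2) = a^2 + 15*a - 16*n^2 - 4*n + 56
(3) = n*(10*t^2 + 10*t) - 10*t^3 - 10*t^2
(4) = l^2 + 2*l - 3
(5) = 24*b^2 + b*(4*x - 24)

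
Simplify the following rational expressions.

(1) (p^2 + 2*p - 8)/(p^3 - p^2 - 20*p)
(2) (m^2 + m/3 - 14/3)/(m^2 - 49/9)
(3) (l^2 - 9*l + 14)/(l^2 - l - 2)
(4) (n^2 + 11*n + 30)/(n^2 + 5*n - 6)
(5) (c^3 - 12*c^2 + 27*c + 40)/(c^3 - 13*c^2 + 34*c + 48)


(1) = (p - 2)/(p^2 - 5*p)
(2) = (3*m - 6)/(3*m - 7)
(3) = (l - 7)/(l + 1)
(4) = (n + 5)/(n - 1)
(5) = (c - 5)/(c - 6)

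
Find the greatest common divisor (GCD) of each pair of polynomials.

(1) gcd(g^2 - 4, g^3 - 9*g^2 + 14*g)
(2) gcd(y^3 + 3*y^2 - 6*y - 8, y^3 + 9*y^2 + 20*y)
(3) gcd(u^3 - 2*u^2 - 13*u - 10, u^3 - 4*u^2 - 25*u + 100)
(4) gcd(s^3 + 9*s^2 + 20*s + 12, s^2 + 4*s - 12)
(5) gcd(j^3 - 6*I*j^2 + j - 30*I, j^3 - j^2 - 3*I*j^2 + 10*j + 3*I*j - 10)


(1) = g - 2
(2) = y + 4
(3) = gcd((u - 5)*(u + 1)*(u + 2), (u - 5)*(u - 4)*(u + 5)) = u - 5
(4) = gcd((s + 1)*(s + 2)*(s + 6), (s - 2)*(s + 6)) = s + 6
(5) = gcd((j - 5*I)*(j - 3*I)*(j + 2*I), (j - 1)*(j - 5*I)*(j + 2*I)) = j^2 - 3*I*j + 10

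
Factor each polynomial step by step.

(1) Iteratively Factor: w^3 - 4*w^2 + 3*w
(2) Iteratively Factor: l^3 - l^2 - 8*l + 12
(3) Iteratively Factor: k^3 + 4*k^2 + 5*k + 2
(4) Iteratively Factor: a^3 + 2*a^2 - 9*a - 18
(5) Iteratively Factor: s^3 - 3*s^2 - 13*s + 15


(1) = (w)*(w^2 - 4*w + 3) = w*(w - 3)*(w - 1)
(2) = (l - 2)*(l^2 + l - 6) = (l - 2)^2*(l + 3)
(3) = (k + 1)*(k^2 + 3*k + 2) = (k + 1)^2*(k + 2)
(4) = (a + 2)*(a^2 - 9) = (a + 2)*(a + 3)*(a - 3)
(5) = (s + 3)*(s^2 - 6*s + 5) = (s - 1)*(s + 3)*(s - 5)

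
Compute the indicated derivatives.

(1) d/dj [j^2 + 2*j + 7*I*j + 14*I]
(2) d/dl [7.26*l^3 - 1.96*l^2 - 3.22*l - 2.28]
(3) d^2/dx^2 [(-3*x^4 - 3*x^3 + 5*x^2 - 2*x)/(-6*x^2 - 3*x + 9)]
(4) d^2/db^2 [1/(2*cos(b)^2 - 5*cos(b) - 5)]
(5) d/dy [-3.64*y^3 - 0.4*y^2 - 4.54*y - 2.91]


(1) = 2*j + 2 + 7*I
(2) = 21.78*l^2 - 3.92*l - 3.22
(3) = 2*(4*x^6 + 6*x^5 - 15*x^4 - 11*x^3 + 15*x^2 + 39*x - 13)/(8*x^6 + 12*x^5 - 30*x^4 - 35*x^3 + 45*x^2 + 27*x - 27)
(4) = (16*sin(b)^4 - 73*sin(b)^2 + 25*cos(b)/2 - 15*cos(3*b)/2 - 13)/(2*sin(b)^2 + 5*cos(b) + 3)^3
(5) = -10.92*y^2 - 0.8*y - 4.54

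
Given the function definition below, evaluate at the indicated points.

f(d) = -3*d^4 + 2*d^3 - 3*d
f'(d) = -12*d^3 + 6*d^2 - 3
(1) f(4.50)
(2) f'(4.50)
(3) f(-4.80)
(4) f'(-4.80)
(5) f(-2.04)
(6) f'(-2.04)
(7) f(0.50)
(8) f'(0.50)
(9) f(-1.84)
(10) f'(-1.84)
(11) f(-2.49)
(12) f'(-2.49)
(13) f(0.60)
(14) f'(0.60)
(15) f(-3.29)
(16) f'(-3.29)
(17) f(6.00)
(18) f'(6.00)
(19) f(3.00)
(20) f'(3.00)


(1) = -1061.44
(2) = -975.00
(3) = -1799.31
(4) = 1462.34
(5) = -62.82
(6) = 123.85
(7) = -1.44
(8) = -3.00
(9) = -41.33
(10) = 92.07
(11) = -138.73
(12) = 219.46
(13) = -1.76
(14) = -3.43
(15) = -412.84
(16) = 489.28
(17) = -3474.00
(18) = -2379.00
(19) = -198.00
(20) = -273.00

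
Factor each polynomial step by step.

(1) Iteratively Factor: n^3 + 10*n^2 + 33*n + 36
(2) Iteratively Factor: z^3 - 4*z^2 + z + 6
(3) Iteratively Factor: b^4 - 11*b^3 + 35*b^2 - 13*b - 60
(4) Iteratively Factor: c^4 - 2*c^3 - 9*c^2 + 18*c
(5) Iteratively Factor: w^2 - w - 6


(1) = (n + 3)*(n^2 + 7*n + 12) = (n + 3)*(n + 4)*(n + 3)
(2) = (z - 3)*(z^2 - z - 2) = (z - 3)*(z + 1)*(z - 2)
(3) = (b + 1)*(b^3 - 12*b^2 + 47*b - 60) = (b - 5)*(b + 1)*(b^2 - 7*b + 12) = (b - 5)*(b - 4)*(b + 1)*(b - 3)
(4) = (c - 2)*(c^3 - 9*c) = (c - 3)*(c - 2)*(c^2 + 3*c) = (c - 3)*(c - 2)*(c + 3)*(c)
(5) = (w - 3)*(w + 2)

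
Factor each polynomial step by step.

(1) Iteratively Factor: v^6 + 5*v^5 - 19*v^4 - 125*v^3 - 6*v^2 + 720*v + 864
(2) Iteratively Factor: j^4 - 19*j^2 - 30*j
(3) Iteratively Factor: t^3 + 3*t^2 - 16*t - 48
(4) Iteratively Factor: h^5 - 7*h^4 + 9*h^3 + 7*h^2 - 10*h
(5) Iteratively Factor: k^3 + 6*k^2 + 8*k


(1) = (v + 3)*(v^5 + 2*v^4 - 25*v^3 - 50*v^2 + 144*v + 288) = (v + 2)*(v + 3)*(v^4 - 25*v^2 + 144) = (v + 2)*(v + 3)^2*(v^3 - 3*v^2 - 16*v + 48) = (v - 3)*(v + 2)*(v + 3)^2*(v^2 - 16) = (v - 4)*(v - 3)*(v + 2)*(v + 3)^2*(v + 4)
(2) = (j + 2)*(j^3 - 2*j^2 - 15*j) = j*(j + 2)*(j^2 - 2*j - 15) = j*(j + 2)*(j + 3)*(j - 5)
(3) = (t - 4)*(t^2 + 7*t + 12) = (t - 4)*(t + 3)*(t + 4)
(4) = (h)*(h^4 - 7*h^3 + 9*h^2 + 7*h - 10) = h*(h - 2)*(h^3 - 5*h^2 - h + 5) = h*(h - 5)*(h - 2)*(h^2 - 1) = h*(h - 5)*(h - 2)*(h - 1)*(h + 1)
(5) = (k)*(k^2 + 6*k + 8) = k*(k + 4)*(k + 2)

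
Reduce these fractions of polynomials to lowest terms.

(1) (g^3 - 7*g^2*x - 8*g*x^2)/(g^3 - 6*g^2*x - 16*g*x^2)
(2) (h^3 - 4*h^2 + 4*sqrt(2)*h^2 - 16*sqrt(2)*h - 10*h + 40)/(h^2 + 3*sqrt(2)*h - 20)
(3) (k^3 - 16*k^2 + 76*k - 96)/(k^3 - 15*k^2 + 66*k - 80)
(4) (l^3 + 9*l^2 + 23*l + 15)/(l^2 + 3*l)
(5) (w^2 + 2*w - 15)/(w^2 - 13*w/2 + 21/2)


(1) = (g + x)/(g + 2*x)
(2) = (h^2 + h*(-4 - sqrt(2)) + 4*sqrt(2))/(h - 2*sqrt(2))
(3) = (k - 6)/(k - 5)
(4) = (l^2 + 6*l + 5)/l
(5) = (2*w + 10)/(2*w - 7)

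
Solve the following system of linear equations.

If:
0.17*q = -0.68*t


Then:
q = -4.0*t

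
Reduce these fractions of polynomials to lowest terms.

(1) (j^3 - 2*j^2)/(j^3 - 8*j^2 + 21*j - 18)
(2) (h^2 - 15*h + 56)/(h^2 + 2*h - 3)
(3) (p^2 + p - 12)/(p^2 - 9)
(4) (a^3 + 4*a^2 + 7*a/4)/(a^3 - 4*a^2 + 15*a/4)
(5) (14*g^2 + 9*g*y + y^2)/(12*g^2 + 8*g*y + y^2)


(1) = j^2/(j^2 - 6*j + 9)
(2) = (h^2 - 15*h + 56)/(h^2 + 2*h - 3)
(3) = (p + 4)/(p + 3)
(4) = (4*a^2 + 16*a + 7)/(4*a^2 - 16*a + 15)
(5) = (7*g + y)/(6*g + y)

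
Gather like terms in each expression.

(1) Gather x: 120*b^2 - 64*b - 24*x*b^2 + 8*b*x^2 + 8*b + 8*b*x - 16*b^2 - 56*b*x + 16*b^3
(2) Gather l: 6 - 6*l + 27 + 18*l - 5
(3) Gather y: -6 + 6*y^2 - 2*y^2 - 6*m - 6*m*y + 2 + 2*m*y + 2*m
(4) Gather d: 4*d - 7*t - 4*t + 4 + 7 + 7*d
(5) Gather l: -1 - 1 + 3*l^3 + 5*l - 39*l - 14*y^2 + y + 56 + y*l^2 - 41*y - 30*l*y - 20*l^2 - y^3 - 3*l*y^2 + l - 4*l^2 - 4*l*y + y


(1) = 16*b^3 + 104*b^2 + 8*b*x^2 - 56*b + x*(-24*b^2 - 48*b)
(2) = 12*l + 28
(3) = -4*m*y - 4*m + 4*y^2 - 4
(4) = 11*d - 11*t + 11
(5) = 3*l^3 + l^2*(y - 24) + l*(-3*y^2 - 34*y - 33) - y^3 - 14*y^2 - 39*y + 54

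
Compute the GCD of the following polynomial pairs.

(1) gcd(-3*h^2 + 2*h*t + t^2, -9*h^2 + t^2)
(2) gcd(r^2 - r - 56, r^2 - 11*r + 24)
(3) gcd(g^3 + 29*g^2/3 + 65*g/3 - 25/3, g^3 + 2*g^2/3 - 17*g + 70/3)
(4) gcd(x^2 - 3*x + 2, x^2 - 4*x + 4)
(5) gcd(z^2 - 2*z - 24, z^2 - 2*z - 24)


(1) = gcd((-h + t)*(3*h + t), (-3*h + t)*(3*h + t)) = 3*h + t
(2) = r - 8
(3) = gcd((g - 1/3)*(g + 5)^2, (g - 7/3)*(g - 2)*(g + 5)) = g + 5
(4) = x - 2
(5) = gcd((z - 6)*(z + 4), (z - 6)*(z + 4)) = z^2 - 2*z - 24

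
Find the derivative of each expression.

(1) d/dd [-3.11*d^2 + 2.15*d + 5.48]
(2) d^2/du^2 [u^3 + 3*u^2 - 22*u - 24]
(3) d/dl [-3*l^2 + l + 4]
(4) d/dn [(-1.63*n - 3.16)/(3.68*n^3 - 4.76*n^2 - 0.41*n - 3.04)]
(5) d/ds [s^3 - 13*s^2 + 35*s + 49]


(1) = 2.15 - 6.22*d
(2) = 6*u + 6
(3) = 1 - 6*l
(4) = (11.9968*n^3 + 27.1276*n^2 - 30.0832*n + 3.6596)/(13.5424*n^6 - 35.0336*n^5 + 19.64*n^4 - 18.4712*n^3 + 29.1089*n^2 + 2.4928*n + 9.2416)
(5) = 3*s^2 - 26*s + 35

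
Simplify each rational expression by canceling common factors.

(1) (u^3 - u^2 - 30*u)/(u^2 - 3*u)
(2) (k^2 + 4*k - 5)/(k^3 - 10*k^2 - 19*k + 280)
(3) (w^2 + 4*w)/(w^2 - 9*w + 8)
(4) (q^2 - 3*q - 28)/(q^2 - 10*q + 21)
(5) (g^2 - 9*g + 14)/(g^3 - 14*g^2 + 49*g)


(1) = (u^2 - u - 30)/(u - 3)
(2) = (k - 1)/(k^2 - 15*k + 56)
(3) = (w^2 + 4*w)/(w^2 - 9*w + 8)
(4) = (q + 4)/(q - 3)
(5) = (g - 2)/(g^2 - 7*g)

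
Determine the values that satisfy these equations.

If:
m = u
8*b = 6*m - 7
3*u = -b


Then:
b = -7/10
m = 7/30
u = 7/30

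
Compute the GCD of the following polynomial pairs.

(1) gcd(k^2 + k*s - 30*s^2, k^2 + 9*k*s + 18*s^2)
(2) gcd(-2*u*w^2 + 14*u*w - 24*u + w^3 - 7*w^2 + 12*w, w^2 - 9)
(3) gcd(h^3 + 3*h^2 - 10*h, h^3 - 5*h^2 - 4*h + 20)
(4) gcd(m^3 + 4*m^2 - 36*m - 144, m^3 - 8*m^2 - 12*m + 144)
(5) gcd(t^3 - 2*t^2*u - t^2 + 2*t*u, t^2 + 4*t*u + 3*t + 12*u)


(1) = gcd((k - 5*s)*(k + 6*s), (k + 3*s)*(k + 6*s)) = k + 6*s
(2) = w - 3
(3) = h - 2
(4) = gcd((m - 6)*(m + 4)*(m + 6), (m - 6)^2*(m + 4)) = m^2 - 2*m - 24
(5) = 1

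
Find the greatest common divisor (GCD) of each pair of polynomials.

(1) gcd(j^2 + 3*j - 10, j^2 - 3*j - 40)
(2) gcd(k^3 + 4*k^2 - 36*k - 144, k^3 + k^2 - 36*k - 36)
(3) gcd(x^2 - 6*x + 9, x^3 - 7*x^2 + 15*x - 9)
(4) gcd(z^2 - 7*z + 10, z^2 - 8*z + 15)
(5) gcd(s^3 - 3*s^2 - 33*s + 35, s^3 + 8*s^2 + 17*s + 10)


(1) = gcd((j - 2)*(j + 5), (j - 8)*(j + 5)) = j + 5
(2) = gcd((k - 6)*(k + 4)*(k + 6), (k - 6)*(k + 1)*(k + 6)) = k^2 - 36
(3) = x^2 - 6*x + 9
(4) = z - 5
(5) = gcd((s - 7)*(s - 1)*(s + 5), (s + 1)*(s + 2)*(s + 5)) = s + 5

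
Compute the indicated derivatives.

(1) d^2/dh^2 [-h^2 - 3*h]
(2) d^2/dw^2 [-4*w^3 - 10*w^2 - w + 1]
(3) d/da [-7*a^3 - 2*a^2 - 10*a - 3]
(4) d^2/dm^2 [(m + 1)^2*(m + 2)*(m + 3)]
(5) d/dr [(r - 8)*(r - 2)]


(1) = -2
(2) = -24*w - 20
(3) = -21*a^2 - 4*a - 10
(4) = 12*m^2 + 42*m + 34
(5) = 2*r - 10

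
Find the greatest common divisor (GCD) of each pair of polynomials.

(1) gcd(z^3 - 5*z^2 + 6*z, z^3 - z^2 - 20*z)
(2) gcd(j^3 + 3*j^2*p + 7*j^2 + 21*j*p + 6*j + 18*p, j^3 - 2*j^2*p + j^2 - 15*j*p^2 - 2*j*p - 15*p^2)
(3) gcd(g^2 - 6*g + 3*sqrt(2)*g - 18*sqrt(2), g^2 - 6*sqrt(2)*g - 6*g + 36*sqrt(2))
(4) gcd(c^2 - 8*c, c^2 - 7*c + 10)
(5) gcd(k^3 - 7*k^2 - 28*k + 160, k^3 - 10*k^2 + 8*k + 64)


(1) = z
(2) = j^2 + 3*j*p + j + 3*p
(3) = g - 6
(4) = gcd(c*(c - 8), (c - 5)*(c - 2)) = 1
(5) = gcd((k - 8)*(k - 4)*(k + 5), (k - 8)*(k - 4)*(k + 2)) = k^2 - 12*k + 32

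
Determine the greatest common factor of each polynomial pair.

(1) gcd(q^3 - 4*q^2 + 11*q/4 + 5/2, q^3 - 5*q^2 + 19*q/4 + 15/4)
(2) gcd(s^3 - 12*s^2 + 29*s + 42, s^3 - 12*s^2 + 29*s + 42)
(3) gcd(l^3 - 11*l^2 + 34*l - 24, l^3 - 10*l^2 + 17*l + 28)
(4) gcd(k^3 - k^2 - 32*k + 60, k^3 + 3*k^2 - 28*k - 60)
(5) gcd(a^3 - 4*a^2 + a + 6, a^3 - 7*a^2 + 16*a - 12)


(1) = gcd((q - 5/2)*(q - 2)*(q + 1/2), (q - 3)*(q - 5/2)*(q + 1/2)) = q^2 - 2*q - 5/4
(2) = s^3 - 12*s^2 + 29*s + 42
(3) = gcd((l - 6)*(l - 4)*(l - 1), (l - 7)*(l - 4)*(l + 1)) = l - 4
(4) = gcd((k - 5)*(k - 2)*(k + 6), (k - 5)*(k + 2)*(k + 6)) = k^2 + k - 30
(5) = gcd((a - 3)*(a - 2)*(a + 1), (a - 3)*(a - 2)^2) = a^2 - 5*a + 6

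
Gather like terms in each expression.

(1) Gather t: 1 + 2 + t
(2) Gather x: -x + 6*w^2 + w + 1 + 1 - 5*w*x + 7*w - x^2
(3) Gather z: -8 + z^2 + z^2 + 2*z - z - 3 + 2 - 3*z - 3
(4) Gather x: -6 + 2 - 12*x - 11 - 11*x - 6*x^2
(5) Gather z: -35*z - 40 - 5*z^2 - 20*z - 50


(1) = t + 3
(2) = 6*w^2 + 8*w - x^2 + x*(-5*w - 1) + 2
(3) = 2*z^2 - 2*z - 12
(4) = -6*x^2 - 23*x - 15
(5) = -5*z^2 - 55*z - 90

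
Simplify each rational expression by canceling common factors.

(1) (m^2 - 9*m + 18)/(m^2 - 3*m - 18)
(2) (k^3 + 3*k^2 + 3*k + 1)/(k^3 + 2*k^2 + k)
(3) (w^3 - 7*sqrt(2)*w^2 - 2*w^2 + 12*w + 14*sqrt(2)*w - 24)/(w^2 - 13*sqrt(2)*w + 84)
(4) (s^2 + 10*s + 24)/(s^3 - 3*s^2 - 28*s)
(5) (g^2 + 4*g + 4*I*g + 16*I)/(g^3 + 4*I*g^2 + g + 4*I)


(1) = (m - 3)/(m + 3)
(2) = (k + 1)/k
(3) = (w^2 + w*(-2 - sqrt(2)) + 2*sqrt(2))/(w - 7*sqrt(2))
(4) = (s + 6)/(s^2 - 7*s)
(5) = (g + 4)/(g^2 + 1)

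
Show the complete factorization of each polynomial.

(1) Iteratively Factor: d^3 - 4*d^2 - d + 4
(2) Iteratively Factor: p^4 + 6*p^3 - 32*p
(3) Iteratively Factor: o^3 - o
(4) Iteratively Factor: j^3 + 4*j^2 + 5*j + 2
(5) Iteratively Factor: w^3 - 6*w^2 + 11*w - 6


(1) = (d + 1)*(d^2 - 5*d + 4) = (d - 4)*(d + 1)*(d - 1)
(2) = (p - 2)*(p^3 + 8*p^2 + 16*p) = p*(p - 2)*(p^2 + 8*p + 16) = p*(p - 2)*(p + 4)*(p + 4)
(3) = (o - 1)*(o^2 + o) = o*(o - 1)*(o + 1)
(4) = (j + 2)*(j^2 + 2*j + 1) = (j + 1)*(j + 2)*(j + 1)
(5) = (w - 1)*(w^2 - 5*w + 6) = (w - 2)*(w - 1)*(w - 3)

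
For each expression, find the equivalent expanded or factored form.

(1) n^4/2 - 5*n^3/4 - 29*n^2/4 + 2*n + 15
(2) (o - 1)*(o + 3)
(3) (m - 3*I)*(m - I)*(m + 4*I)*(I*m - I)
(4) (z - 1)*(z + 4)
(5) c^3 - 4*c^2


(1) = (n/2 + 1)*(n - 5)*(n - 3/2)*(n + 2)
(2) = o^2 + 2*o - 3
(3) = I*m^4 - I*m^3 + 13*I*m^2 + 12*m - 13*I*m - 12
(4) = z^2 + 3*z - 4
(5) = c^2*(c - 4)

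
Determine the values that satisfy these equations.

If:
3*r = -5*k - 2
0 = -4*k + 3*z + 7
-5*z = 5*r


Then:
k = -9
r = 43/3
z = -43/3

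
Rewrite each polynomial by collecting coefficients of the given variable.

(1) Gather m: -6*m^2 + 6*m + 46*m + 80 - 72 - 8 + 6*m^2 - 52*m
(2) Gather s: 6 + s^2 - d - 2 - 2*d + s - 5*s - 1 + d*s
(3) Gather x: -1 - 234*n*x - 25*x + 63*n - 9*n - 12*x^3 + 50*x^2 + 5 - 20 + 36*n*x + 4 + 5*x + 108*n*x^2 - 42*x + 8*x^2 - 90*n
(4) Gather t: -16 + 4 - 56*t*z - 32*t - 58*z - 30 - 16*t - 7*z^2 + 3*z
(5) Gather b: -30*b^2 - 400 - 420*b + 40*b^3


(1) = 0
(2) = -3*d + s^2 + s*(d - 4) + 3
(3) = -36*n - 12*x^3 + x^2*(108*n + 58) + x*(-198*n - 62) - 12
(4) = t*(-56*z - 48) - 7*z^2 - 55*z - 42
(5) = 40*b^3 - 30*b^2 - 420*b - 400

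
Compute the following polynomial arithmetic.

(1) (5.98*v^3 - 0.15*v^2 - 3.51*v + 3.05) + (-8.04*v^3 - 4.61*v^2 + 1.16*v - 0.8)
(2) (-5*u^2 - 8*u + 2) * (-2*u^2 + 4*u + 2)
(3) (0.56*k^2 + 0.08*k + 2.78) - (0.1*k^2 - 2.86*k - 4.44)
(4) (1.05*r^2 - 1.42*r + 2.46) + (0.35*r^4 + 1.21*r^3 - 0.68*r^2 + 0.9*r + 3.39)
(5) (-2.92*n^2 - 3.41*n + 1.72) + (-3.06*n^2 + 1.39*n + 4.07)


(1) = -2.06*v^3 - 4.76*v^2 - 2.35*v + 2.25
(2) = 10*u^4 - 4*u^3 - 46*u^2 - 8*u + 4
(3) = 0.46*k^2 + 2.94*k + 7.22
(4) = 0.35*r^4 + 1.21*r^3 + 0.37*r^2 - 0.52*r + 5.85
(5) = -5.98*n^2 - 2.02*n + 5.79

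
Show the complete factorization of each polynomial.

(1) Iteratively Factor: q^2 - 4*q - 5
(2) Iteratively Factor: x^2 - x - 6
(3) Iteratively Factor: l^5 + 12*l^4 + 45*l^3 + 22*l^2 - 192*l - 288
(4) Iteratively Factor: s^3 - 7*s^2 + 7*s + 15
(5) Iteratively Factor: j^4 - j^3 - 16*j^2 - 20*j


(1) = (q + 1)*(q - 5)
(2) = (x + 2)*(x - 3)
(3) = (l - 2)*(l^4 + 14*l^3 + 73*l^2 + 168*l + 144) = (l - 2)*(l + 4)*(l^3 + 10*l^2 + 33*l + 36) = (l - 2)*(l + 3)*(l + 4)*(l^2 + 7*l + 12) = (l - 2)*(l + 3)^2*(l + 4)*(l + 4)
(4) = (s + 1)*(s^2 - 8*s + 15) = (s - 3)*(s + 1)*(s - 5)
(5) = (j)*(j^3 - j^2 - 16*j - 20) = j*(j + 2)*(j^2 - 3*j - 10) = j*(j - 5)*(j + 2)*(j + 2)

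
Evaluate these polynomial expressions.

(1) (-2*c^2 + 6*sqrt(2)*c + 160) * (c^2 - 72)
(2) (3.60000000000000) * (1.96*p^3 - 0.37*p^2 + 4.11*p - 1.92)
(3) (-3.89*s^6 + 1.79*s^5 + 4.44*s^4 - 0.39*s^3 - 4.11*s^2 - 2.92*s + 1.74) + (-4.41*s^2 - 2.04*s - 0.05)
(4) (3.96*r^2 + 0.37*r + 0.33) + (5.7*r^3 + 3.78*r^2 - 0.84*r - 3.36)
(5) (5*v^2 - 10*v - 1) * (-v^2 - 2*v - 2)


(1) = -2*c^4 + 6*sqrt(2)*c^3 + 304*c^2 - 432*sqrt(2)*c - 11520
(2) = 7.056*p^3 - 1.332*p^2 + 14.796*p - 6.912
(3) = -3.89*s^6 + 1.79*s^5 + 4.44*s^4 - 0.39*s^3 - 8.52*s^2 - 4.96*s + 1.69
(4) = 5.7*r^3 + 7.74*r^2 - 0.47*r - 3.03
(5) = -5*v^4 + 11*v^2 + 22*v + 2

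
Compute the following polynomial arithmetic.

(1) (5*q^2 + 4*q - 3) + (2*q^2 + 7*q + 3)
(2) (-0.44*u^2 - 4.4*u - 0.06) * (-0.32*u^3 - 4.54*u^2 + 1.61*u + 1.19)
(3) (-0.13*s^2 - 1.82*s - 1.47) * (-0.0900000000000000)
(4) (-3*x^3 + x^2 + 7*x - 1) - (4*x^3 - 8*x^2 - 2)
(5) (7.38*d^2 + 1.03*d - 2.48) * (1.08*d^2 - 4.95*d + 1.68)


(1) = 7*q^2 + 11*q
(2) = 0.1408*u^5 + 3.4056*u^4 + 19.2868*u^3 - 7.3352*u^2 - 5.3326*u - 0.0714
(3) = 0.0117*s^2 + 0.1638*s + 0.1323
(4) = -7*x^3 + 9*x^2 + 7*x + 1
(5) = 7.9704*d^4 - 35.4186*d^3 + 4.6215*d^2 + 14.0064*d - 4.1664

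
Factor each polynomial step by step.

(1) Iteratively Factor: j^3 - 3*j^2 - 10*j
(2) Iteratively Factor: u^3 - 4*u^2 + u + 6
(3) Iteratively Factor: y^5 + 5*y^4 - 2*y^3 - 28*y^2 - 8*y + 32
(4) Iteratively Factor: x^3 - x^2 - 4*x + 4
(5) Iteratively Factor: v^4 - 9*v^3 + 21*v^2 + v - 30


(1) = (j - 5)*(j^2 + 2*j) = j*(j - 5)*(j + 2)
(2) = (u - 2)*(u^2 - 2*u - 3) = (u - 2)*(u + 1)*(u - 3)
(3) = (y + 2)*(y^4 + 3*y^3 - 8*y^2 - 12*y + 16) = (y + 2)*(y + 4)*(y^3 - y^2 - 4*y + 4) = (y + 2)^2*(y + 4)*(y^2 - 3*y + 2) = (y - 1)*(y + 2)^2*(y + 4)*(y - 2)
(4) = (x - 1)*(x^2 - 4) = (x - 2)*(x - 1)*(x + 2)
(5) = (v + 1)*(v^3 - 10*v^2 + 31*v - 30) = (v - 3)*(v + 1)*(v^2 - 7*v + 10) = (v - 3)*(v - 2)*(v + 1)*(v - 5)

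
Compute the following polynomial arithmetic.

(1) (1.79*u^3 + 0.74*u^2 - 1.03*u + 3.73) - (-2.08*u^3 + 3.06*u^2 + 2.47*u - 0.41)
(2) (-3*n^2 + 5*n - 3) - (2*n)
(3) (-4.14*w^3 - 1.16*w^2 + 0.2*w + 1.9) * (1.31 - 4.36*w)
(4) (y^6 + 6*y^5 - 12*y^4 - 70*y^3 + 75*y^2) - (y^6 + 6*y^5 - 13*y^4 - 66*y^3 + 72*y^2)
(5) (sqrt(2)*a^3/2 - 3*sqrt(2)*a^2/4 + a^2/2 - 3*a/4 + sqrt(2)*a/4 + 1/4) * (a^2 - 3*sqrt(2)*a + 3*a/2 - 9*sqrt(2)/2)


(1) = 3.87*u^3 - 2.32*u^2 - 3.5*u + 4.14
(2) = -3*n^2 + 3*n - 3
(3) = 18.0504*w^4 - 0.3658*w^3 - 2.3916*w^2 - 8.022*w + 2.489
(4) = y^4 - 4*y^3 + 3*y^2
(5) = sqrt(2)*a^5/2 - 5*a^4/2 - 19*sqrt(2)*a^3/8 + 3*sqrt(2)*a^2/8 + 35*a^2/8 - 15*a/8 + 21*sqrt(2)*a/8 - 9*sqrt(2)/8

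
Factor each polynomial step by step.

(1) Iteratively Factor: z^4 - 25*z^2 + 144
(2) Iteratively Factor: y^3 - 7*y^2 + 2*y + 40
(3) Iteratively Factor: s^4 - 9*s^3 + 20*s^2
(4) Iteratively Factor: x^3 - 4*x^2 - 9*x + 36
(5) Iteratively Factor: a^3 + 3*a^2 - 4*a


(1) = (z + 3)*(z^3 - 3*z^2 - 16*z + 48) = (z + 3)*(z + 4)*(z^2 - 7*z + 12) = (z - 3)*(z + 3)*(z + 4)*(z - 4)
(2) = (y - 4)*(y^2 - 3*y - 10) = (y - 4)*(y + 2)*(y - 5)
(3) = (s - 4)*(s^3 - 5*s^2) = s*(s - 4)*(s^2 - 5*s) = s^2*(s - 4)*(s - 5)
(4) = (x + 3)*(x^2 - 7*x + 12) = (x - 3)*(x + 3)*(x - 4)
(5) = (a + 4)*(a^2 - a) = a*(a + 4)*(a - 1)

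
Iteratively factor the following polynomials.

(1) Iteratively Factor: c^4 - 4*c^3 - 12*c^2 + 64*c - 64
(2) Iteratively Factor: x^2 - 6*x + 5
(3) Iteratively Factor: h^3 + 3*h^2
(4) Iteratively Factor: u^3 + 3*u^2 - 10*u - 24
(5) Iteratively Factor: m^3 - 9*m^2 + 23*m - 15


(1) = (c - 2)*(c^3 - 2*c^2 - 16*c + 32) = (c - 4)*(c - 2)*(c^2 + 2*c - 8) = (c - 4)*(c - 2)^2*(c + 4)
(2) = (x - 1)*(x - 5)
(3) = (h + 3)*(h^2) = h*(h + 3)*(h)
(4) = (u + 4)*(u^2 - u - 6) = (u - 3)*(u + 4)*(u + 2)
(5) = (m - 1)*(m^2 - 8*m + 15) = (m - 5)*(m - 1)*(m - 3)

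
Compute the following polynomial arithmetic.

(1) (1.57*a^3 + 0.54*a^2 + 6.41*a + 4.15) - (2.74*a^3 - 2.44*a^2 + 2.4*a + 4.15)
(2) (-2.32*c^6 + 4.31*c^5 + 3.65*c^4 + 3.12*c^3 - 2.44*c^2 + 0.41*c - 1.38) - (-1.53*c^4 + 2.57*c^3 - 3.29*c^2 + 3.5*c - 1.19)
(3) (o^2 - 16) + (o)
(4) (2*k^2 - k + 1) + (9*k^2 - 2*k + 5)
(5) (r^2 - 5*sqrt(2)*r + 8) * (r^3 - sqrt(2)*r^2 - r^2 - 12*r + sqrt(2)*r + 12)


(1) = -1.17*a^3 + 2.98*a^2 + 4.01*a
(2) = -2.32*c^6 + 4.31*c^5 + 5.18*c^4 + 0.55*c^3 + 0.85*c^2 - 3.09*c - 0.19
(3) = o^2 + o - 16
(4) = 11*k^2 - 3*k + 6
(5) = r^5 - 6*sqrt(2)*r^4 - r^4 + 6*r^3 + 6*sqrt(2)*r^3 - 6*r^2 + 52*sqrt(2)*r^2 - 96*r - 52*sqrt(2)*r + 96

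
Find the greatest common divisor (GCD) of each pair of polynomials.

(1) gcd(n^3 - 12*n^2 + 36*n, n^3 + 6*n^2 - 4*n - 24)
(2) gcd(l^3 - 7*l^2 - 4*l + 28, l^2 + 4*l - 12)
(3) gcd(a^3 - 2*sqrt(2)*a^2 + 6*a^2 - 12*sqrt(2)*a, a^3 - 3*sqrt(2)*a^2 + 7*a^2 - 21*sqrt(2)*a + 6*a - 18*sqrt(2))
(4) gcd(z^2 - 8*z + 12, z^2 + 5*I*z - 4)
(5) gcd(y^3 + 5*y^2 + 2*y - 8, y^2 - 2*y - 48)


(1) = 1
(2) = l - 2
(3) = a + 6
(4) = 1
(5) = gcd((y - 1)*(y + 2)*(y + 4), (y - 8)*(y + 6)) = 1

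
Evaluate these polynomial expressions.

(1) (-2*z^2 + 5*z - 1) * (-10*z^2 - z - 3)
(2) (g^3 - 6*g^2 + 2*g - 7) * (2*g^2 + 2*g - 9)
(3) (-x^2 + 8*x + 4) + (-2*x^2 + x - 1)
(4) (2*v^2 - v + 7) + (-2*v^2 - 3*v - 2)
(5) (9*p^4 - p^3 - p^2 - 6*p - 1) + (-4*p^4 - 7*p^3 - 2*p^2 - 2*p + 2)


(1) = 20*z^4 - 48*z^3 + 11*z^2 - 14*z + 3
(2) = 2*g^5 - 10*g^4 - 17*g^3 + 44*g^2 - 32*g + 63
(3) = -3*x^2 + 9*x + 3
(4) = 5 - 4*v
(5) = 5*p^4 - 8*p^3 - 3*p^2 - 8*p + 1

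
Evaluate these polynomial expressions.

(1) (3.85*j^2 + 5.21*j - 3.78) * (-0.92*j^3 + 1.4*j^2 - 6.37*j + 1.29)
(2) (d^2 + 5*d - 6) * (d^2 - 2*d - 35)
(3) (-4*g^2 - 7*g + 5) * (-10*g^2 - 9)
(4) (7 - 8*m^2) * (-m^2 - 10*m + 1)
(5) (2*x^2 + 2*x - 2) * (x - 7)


(1) = -3.542*j^5 + 0.5968*j^4 - 13.7529*j^3 - 33.5132*j^2 + 30.7995*j - 4.8762
(2) = d^4 + 3*d^3 - 51*d^2 - 163*d + 210
(3) = 40*g^4 + 70*g^3 - 14*g^2 + 63*g - 45
(4) = 8*m^4 + 80*m^3 - 15*m^2 - 70*m + 7
(5) = 2*x^3 - 12*x^2 - 16*x + 14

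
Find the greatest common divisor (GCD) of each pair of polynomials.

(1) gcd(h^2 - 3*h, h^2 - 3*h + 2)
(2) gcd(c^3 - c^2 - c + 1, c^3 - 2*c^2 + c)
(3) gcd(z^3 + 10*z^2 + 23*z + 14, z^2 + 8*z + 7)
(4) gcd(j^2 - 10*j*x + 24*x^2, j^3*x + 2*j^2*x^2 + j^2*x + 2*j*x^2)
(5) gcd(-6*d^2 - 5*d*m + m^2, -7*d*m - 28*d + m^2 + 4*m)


(1) = gcd(h*(h - 3), (h - 2)*(h - 1)) = 1
(2) = gcd((c - 1)^2*(c + 1), c*(c - 1)^2) = c^2 - 2*c + 1
(3) = gcd((z + 1)*(z + 2)*(z + 7), (z + 1)*(z + 7)) = z^2 + 8*z + 7
(4) = 1
(5) = gcd((-6*d + m)*(d + m), (-7*d + m)*(m + 4)) = 1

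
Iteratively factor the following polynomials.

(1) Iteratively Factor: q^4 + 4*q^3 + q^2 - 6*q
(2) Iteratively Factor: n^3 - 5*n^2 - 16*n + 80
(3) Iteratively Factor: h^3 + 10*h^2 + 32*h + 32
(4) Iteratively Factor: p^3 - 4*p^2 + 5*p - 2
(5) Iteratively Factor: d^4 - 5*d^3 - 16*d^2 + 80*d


(1) = (q - 1)*(q^3 + 5*q^2 + 6*q) = q*(q - 1)*(q^2 + 5*q + 6) = q*(q - 1)*(q + 3)*(q + 2)
(2) = (n - 5)*(n^2 - 16) = (n - 5)*(n - 4)*(n + 4)
(3) = (h + 2)*(h^2 + 8*h + 16) = (h + 2)*(h + 4)*(h + 4)
(4) = (p - 1)*(p^2 - 3*p + 2) = (p - 1)^2*(p - 2)
(5) = (d)*(d^3 - 5*d^2 - 16*d + 80) = d*(d - 4)*(d^2 - d - 20) = d*(d - 5)*(d - 4)*(d + 4)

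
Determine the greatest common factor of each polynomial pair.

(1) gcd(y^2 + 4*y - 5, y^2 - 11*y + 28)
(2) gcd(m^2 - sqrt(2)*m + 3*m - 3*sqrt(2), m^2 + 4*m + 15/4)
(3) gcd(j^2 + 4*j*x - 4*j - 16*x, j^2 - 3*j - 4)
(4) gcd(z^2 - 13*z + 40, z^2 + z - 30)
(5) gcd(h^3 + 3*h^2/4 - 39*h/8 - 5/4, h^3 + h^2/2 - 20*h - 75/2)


(1) = 1
(2) = 1
(3) = j - 4
(4) = gcd((z - 8)*(z - 5), (z - 5)*(z + 6)) = z - 5
(5) = h + 5/2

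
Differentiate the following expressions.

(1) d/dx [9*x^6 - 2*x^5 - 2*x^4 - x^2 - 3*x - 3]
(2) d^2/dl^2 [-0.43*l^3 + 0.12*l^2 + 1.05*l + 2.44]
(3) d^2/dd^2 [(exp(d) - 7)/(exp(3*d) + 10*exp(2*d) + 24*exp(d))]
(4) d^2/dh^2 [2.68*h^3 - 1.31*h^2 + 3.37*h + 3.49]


(1) = 54*x^5 - 10*x^4 - 8*x^3 - 2*x - 3
(2) = 0.24 - 2.58*l
(3) = (4*exp(5*d) - 33*exp(4*d) - 766*exp(3*d) - 3376*exp(2*d) - 5040*exp(d) - 4032)*exp(-d)/(exp(6*d) + 30*exp(5*d) + 372*exp(4*d) + 2440*exp(3*d) + 8928*exp(2*d) + 17280*exp(d) + 13824)
(4) = 16.08*h - 2.62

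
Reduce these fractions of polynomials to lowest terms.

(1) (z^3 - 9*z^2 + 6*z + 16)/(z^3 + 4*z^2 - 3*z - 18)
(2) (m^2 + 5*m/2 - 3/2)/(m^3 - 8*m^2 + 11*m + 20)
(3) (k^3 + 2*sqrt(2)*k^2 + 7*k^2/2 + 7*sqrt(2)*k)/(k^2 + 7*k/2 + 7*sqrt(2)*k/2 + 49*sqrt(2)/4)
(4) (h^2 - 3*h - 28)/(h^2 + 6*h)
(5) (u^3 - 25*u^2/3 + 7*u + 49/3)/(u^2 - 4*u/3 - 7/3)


(1) = (z^2 - 7*z - 8)/(z^2 + 6*z + 9)
(2) = (2*m^2 + 5*m - 3)/(2*m^3 - 16*m^2 + 22*m + 40)
(3) = (8*k^2 + 16*sqrt(2)*k)/(8*k + 28*sqrt(2))
(4) = (h^2 - 3*h - 28)/(h^2 + 6*h)
(5) = u - 7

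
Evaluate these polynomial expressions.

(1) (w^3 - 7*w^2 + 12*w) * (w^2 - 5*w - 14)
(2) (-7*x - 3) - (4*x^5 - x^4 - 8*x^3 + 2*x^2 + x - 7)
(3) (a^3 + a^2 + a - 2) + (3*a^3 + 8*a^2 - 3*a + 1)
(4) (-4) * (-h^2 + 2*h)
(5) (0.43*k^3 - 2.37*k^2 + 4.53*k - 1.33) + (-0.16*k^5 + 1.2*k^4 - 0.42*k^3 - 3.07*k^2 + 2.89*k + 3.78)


(1) = w^5 - 12*w^4 + 33*w^3 + 38*w^2 - 168*w
(2) = -4*x^5 + x^4 + 8*x^3 - 2*x^2 - 8*x + 4
(3) = 4*a^3 + 9*a^2 - 2*a - 1
(4) = 4*h^2 - 8*h
(5) = -0.16*k^5 + 1.2*k^4 + 0.01*k^3 - 5.44*k^2 + 7.42*k + 2.45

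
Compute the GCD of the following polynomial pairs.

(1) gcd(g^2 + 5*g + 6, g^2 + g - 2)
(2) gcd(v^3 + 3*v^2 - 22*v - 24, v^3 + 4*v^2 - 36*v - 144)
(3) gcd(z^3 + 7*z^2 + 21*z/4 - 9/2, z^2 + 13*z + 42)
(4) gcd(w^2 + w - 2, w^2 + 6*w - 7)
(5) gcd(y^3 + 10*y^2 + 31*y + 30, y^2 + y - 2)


(1) = gcd((g + 2)*(g + 3), (g - 1)*(g + 2)) = g + 2
(2) = gcd((v - 4)*(v + 1)*(v + 6), (v - 6)*(v + 4)*(v + 6)) = v + 6
(3) = gcd((z - 1/2)*(z + 3/2)*(z + 6), (z + 6)*(z + 7)) = z + 6
(4) = gcd((w - 1)*(w + 2), (w - 1)*(w + 7)) = w - 1
(5) = y + 2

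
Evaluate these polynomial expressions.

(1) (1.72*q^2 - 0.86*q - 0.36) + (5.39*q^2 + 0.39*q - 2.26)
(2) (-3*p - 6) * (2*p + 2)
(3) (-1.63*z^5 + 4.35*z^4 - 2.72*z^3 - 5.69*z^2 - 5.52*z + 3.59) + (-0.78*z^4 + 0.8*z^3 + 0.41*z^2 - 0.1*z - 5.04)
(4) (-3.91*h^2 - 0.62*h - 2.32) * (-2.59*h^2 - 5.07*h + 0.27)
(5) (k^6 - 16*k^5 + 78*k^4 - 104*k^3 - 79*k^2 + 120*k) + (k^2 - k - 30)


(1) = 7.11*q^2 - 0.47*q - 2.62
(2) = -6*p^2 - 18*p - 12
(3) = -1.63*z^5 + 3.57*z^4 - 1.92*z^3 - 5.28*z^2 - 5.62*z - 1.45
(4) = 10.1269*h^4 + 21.4295*h^3 + 8.0965*h^2 + 11.595*h - 0.6264
(5) = k^6 - 16*k^5 + 78*k^4 - 104*k^3 - 78*k^2 + 119*k - 30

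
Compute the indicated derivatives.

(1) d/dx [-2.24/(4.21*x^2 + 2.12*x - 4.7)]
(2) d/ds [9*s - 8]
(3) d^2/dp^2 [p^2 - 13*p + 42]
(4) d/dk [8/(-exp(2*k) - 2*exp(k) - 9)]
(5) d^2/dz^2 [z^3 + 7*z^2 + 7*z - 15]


(1) = (18.8608*x + 4.7488)/(4.21*x^2 + 2.12*x - 4.7)^2
(2) = 9
(3) = 2
(4) = 16*(exp(k) + 1)*exp(k)/(exp(2*k) + 2*exp(k) + 9)^2
(5) = 6*z + 14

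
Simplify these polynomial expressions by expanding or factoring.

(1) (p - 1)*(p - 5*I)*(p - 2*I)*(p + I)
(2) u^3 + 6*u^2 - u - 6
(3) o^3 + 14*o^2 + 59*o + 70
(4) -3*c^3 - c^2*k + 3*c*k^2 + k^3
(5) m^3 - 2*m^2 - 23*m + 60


(1) = p^4 - p^3 - 6*I*p^3 - 3*p^2 + 6*I*p^2 + 3*p - 10*I*p + 10*I
(2) = (u - 1)*(u + 1)*(u + 6)
(3) = (o + 2)*(o + 5)*(o + 7)
(4) = (-c + k)*(c + k)*(3*c + k)
(5) = (m - 4)*(m - 3)*(m + 5)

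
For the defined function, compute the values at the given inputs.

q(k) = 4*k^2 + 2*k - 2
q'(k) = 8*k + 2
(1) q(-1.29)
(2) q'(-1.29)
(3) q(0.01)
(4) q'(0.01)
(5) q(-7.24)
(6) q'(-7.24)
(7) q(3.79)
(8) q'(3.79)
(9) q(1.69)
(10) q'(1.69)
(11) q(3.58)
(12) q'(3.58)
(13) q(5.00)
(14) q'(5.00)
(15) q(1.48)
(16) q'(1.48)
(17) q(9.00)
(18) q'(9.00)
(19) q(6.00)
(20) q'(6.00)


(1) = 2.08
(2) = -8.32
(3) = -1.98
(4) = 2.08
(5) = 193.19
(6) = -55.92
(7) = 63.04
(8) = 32.32
(9) = 12.80
(10) = 15.52
(11) = 56.43
(12) = 30.64
(13) = 108.00
(14) = 42.00
(15) = 9.72
(16) = 13.84
(17) = 340.00
(18) = 74.00
(19) = 154.00
(20) = 50.00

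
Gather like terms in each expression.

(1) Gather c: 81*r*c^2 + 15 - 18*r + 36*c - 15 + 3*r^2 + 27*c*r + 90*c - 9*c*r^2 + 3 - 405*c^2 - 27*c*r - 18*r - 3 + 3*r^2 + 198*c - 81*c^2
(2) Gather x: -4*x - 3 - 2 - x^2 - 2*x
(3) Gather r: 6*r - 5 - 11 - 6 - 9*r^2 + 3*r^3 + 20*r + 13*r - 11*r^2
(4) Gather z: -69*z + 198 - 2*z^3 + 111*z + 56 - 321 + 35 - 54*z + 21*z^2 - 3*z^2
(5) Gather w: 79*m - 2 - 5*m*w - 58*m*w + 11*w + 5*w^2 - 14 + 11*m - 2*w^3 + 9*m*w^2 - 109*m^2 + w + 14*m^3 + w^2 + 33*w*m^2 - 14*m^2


(1) = c^2*(81*r - 486) + c*(324 - 9*r^2) + 6*r^2 - 36*r
(2) = -x^2 - 6*x - 5
(3) = 3*r^3 - 20*r^2 + 39*r - 22
(4) = -2*z^3 + 18*z^2 - 12*z - 32
(5) = 14*m^3 - 123*m^2 + 90*m - 2*w^3 + w^2*(9*m + 6) + w*(33*m^2 - 63*m + 12) - 16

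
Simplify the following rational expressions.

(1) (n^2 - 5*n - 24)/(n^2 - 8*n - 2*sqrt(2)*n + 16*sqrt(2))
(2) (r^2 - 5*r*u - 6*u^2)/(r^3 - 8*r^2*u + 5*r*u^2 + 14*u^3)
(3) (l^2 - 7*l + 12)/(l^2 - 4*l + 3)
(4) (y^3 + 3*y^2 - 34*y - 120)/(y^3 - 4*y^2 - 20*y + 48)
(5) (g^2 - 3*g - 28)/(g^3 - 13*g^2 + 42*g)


(1) = (n + 3)/(n - 2*sqrt(2))
(2) = (r - 6*u)/(r^2 - 9*r*u + 14*u^2)
(3) = (l - 4)/(l - 1)
(4) = (y + 5)/(y - 2)
(5) = (g + 4)/(g^2 - 6*g)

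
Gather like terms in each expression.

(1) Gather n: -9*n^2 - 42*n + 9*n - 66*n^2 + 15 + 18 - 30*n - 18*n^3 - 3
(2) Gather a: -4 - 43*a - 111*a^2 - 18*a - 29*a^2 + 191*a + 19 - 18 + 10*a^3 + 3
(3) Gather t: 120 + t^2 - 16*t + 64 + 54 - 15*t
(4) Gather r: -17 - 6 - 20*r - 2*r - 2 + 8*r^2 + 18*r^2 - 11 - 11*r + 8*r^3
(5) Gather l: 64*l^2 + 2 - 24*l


(1) = -18*n^3 - 75*n^2 - 63*n + 30
(2) = 10*a^3 - 140*a^2 + 130*a
(3) = t^2 - 31*t + 238
(4) = 8*r^3 + 26*r^2 - 33*r - 36
(5) = 64*l^2 - 24*l + 2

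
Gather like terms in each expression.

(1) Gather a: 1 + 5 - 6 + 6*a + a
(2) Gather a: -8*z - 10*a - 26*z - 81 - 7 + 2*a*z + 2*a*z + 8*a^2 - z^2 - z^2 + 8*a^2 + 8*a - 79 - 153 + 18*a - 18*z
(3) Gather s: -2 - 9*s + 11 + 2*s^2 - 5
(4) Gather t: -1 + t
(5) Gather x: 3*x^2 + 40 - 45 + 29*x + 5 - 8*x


(1) = 7*a
(2) = 16*a^2 + a*(4*z + 16) - 2*z^2 - 52*z - 320
(3) = 2*s^2 - 9*s + 4
(4) = t - 1
(5) = 3*x^2 + 21*x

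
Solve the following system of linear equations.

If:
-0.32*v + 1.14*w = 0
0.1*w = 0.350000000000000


Then:
v = 12.47
w = 3.50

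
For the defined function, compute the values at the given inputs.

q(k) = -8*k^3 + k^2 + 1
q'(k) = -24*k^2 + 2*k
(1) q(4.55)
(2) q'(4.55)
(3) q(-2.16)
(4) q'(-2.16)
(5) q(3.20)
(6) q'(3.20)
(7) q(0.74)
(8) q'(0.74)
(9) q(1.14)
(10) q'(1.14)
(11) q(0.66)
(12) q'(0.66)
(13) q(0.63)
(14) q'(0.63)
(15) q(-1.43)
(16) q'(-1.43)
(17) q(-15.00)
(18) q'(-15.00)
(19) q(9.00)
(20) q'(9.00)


(1) = -731.87
(2) = -487.76
(3) = 86.29
(4) = -116.29
(5) = -250.90
(6) = -239.36
(7) = -1.69
(8) = -11.66
(9) = -9.55
(10) = -28.91
(11) = -0.86
(12) = -9.13
(13) = -0.60
(14) = -8.27
(15) = 26.44
(16) = -51.94
(17) = 27226.00
(18) = -5430.00
(19) = -5750.00
(20) = -1926.00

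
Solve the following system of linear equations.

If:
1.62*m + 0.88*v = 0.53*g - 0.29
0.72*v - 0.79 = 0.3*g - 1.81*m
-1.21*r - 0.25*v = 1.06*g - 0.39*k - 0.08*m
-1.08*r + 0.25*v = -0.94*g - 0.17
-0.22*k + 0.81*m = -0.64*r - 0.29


Then:
g = 2.63
k = 12.69
m = 1.39
r = 2.15
v = -1.31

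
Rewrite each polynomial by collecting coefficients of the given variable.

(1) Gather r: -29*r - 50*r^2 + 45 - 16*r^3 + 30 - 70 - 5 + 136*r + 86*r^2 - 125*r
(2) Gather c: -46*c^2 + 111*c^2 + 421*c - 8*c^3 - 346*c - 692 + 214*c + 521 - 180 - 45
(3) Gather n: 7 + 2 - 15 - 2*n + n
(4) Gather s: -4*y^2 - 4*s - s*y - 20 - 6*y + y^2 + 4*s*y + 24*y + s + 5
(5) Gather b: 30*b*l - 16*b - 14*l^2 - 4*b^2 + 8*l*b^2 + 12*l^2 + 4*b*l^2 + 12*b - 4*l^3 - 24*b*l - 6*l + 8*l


(1) = -16*r^3 + 36*r^2 - 18*r
(2) = -8*c^3 + 65*c^2 + 289*c - 396
(3) = -n - 6
(4) = s*(3*y - 3) - 3*y^2 + 18*y - 15
(5) = b^2*(8*l - 4) + b*(4*l^2 + 6*l - 4) - 4*l^3 - 2*l^2 + 2*l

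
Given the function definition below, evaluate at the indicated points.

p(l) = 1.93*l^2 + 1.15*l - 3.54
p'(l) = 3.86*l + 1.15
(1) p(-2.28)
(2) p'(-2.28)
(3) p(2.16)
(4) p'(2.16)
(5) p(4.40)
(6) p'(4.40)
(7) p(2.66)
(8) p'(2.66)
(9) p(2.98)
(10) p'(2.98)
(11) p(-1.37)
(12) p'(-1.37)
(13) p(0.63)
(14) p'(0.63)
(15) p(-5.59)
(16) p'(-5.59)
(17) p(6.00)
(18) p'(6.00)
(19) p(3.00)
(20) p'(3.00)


(1) = 3.87
(2) = -7.65
(3) = 7.95
(4) = 9.49
(5) = 38.88
(6) = 18.13
(7) = 13.17
(8) = 11.42
(9) = 17.03
(10) = 12.65
(11) = -1.49
(12) = -4.14
(13) = -2.05
(14) = 3.58
(15) = 50.34
(16) = -20.43
(17) = 72.84
(18) = 24.31
(19) = 17.28
(20) = 12.73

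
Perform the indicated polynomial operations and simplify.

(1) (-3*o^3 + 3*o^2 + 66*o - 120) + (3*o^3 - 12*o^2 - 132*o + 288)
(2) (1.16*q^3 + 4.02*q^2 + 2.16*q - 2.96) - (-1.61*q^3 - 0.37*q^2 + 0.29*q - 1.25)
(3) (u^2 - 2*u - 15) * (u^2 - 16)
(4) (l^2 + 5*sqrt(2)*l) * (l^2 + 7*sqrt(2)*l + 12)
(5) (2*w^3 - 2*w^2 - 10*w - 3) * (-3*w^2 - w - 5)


(1) = -9*o^2 - 66*o + 168
(2) = 2.77*q^3 + 4.39*q^2 + 1.87*q - 1.71
(3) = u^4 - 2*u^3 - 31*u^2 + 32*u + 240
(4) = l^4 + 12*sqrt(2)*l^3 + 82*l^2 + 60*sqrt(2)*l
(5) = -6*w^5 + 4*w^4 + 22*w^3 + 29*w^2 + 53*w + 15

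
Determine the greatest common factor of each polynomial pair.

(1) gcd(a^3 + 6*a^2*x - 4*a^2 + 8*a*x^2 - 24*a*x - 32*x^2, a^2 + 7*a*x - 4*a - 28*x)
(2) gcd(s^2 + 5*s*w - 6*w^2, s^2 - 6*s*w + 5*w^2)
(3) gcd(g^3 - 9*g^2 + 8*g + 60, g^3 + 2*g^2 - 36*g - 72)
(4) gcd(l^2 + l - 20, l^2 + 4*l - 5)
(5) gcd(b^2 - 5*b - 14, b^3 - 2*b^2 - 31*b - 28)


(1) = a - 4
(2) = s - w
(3) = g^2 - 4*g - 12
(4) = gcd((l - 4)*(l + 5), (l - 1)*(l + 5)) = l + 5
(5) = b - 7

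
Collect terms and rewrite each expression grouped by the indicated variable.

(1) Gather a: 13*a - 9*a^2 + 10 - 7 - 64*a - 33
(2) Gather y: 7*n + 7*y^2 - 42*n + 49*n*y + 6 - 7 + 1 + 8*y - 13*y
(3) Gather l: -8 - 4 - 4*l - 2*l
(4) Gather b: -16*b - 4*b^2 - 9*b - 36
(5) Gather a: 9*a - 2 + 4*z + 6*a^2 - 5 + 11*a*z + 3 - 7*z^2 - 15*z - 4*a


(1) = -9*a^2 - 51*a - 30
(2) = -35*n + 7*y^2 + y*(49*n - 5)
(3) = -6*l - 12
(4) = -4*b^2 - 25*b - 36
(5) = 6*a^2 + a*(11*z + 5) - 7*z^2 - 11*z - 4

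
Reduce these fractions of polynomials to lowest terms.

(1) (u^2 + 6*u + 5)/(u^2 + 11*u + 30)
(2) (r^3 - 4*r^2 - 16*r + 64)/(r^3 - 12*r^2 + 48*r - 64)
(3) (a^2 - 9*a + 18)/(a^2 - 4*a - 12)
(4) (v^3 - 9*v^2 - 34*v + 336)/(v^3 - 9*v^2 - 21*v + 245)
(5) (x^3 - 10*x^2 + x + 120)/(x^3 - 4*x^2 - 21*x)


(1) = (u + 1)/(u + 6)
(2) = (r + 4)/(r - 4)
(3) = (a - 3)/(a + 2)
(4) = (v^2 - 2*v - 48)/(v^2 - 2*v - 35)
(5) = (x^2 - 13*x + 40)/(x^2 - 7*x)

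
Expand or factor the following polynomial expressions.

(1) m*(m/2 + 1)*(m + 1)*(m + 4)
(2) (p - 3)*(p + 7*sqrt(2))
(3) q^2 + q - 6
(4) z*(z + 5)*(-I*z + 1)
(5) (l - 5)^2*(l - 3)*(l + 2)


(1) = m^4/2 + 7*m^3/2 + 7*m^2 + 4*m
(2) = p^2 - 3*p + 7*sqrt(2)*p - 21*sqrt(2)
(3) = (q - 2)*(q + 3)
(4) = -I*z^3 + z^2 - 5*I*z^2 + 5*z
(5) = l^4 - 11*l^3 + 29*l^2 + 35*l - 150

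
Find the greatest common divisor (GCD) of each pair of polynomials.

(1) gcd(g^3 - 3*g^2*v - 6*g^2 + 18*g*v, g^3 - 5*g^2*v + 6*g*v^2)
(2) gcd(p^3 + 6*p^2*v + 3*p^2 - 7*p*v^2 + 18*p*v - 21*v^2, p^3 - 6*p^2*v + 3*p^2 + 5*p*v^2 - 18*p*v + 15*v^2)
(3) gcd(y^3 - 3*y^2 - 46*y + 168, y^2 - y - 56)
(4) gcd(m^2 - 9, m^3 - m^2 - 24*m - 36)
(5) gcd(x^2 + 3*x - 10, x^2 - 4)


(1) = gcd(g*(g - 6)*(g - 3*v), g*(g - 3*v)*(g - 2*v)) = -g^2 + 3*g*v
(2) = gcd((p + 3)*(p - v)*(p + 7*v), (p + 3)*(p - 5*v)*(p - v)) = p^2 - p*v + 3*p - 3*v
(3) = gcd((y - 6)*(y - 4)*(y + 7), (y - 8)*(y + 7)) = y + 7
(4) = m + 3
(5) = gcd((x - 2)*(x + 5), (x - 2)*(x + 2)) = x - 2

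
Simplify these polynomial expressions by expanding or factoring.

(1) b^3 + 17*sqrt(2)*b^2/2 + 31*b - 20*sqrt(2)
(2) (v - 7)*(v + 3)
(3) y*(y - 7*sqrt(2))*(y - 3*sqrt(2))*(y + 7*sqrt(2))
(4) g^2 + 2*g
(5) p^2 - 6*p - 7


(1) = (b - sqrt(2)/2)*(b + 4*sqrt(2))*(b + 5*sqrt(2))
(2) = v^2 - 4*v - 21
(3) = y^4 - 3*sqrt(2)*y^3 - 98*y^2 + 294*sqrt(2)*y
(4) = g*(g + 2)
(5) = (p - 7)*(p + 1)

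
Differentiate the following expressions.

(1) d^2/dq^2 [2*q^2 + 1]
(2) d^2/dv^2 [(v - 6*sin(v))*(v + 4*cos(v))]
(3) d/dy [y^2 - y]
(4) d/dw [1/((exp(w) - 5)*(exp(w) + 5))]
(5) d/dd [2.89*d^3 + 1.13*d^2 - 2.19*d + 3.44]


(1) = 4
(2) = 6*v*sin(v) - 4*v*cos(v) - 8*sin(v) + 48*sin(2*v) - 12*cos(v) + 2
(3) = 2*y - 1
(4) = -2*exp(2*w)/(exp(4*w) - 50*exp(2*w) + 625)
(5) = 8.67*d^2 + 2.26*d - 2.19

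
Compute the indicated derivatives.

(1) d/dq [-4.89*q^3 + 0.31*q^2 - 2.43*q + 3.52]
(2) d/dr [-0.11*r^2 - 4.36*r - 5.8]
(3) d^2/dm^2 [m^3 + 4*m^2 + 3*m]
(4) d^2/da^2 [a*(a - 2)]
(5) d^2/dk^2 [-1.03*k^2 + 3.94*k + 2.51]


(1) = -14.67*q^2 + 0.62*q - 2.43
(2) = -0.22*r - 4.36
(3) = 6*m + 8
(4) = 2
(5) = -2.06000000000000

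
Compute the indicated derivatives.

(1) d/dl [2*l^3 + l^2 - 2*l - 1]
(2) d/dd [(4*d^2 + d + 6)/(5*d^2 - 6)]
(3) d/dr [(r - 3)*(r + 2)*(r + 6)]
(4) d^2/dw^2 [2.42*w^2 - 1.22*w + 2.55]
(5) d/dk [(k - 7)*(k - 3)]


(1) = 6*l^2 + 2*l - 2
(2) = (-5*d^2 - 108*d - 6)/(25*d^4 - 60*d^2 + 36)
(3) = 3*r^2 + 10*r - 12
(4) = 4.84000000000000
(5) = 2*k - 10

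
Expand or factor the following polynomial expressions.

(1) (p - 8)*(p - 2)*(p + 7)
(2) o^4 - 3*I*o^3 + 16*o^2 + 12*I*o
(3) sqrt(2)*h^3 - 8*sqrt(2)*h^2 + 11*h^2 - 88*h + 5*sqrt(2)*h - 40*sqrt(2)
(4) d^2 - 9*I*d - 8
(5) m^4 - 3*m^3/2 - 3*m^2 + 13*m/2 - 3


(1) = p^3 - 3*p^2 - 54*p + 112
(2) = o*(o - 6*I)*(o + I)*(o + 2*I)
(3) = (h - 8)*(h + 5*sqrt(2))*(sqrt(2)*h + 1)
(4) = (d - 8*I)*(d - I)
(5) = (m - 3/2)*(m - 1)^2*(m + 2)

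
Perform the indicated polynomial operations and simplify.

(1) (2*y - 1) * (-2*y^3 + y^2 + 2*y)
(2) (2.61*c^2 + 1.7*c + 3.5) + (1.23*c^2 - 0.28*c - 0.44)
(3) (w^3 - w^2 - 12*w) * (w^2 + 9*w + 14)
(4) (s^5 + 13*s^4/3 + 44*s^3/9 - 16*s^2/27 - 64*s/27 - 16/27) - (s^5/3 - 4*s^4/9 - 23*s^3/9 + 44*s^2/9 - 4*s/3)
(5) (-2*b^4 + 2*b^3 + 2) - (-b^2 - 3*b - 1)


(1) = -4*y^4 + 4*y^3 + 3*y^2 - 2*y
(2) = 3.84*c^2 + 1.42*c + 3.06
(3) = w^5 + 8*w^4 - 7*w^3 - 122*w^2 - 168*w
(4) = 2*s^5/3 + 43*s^4/9 + 67*s^3/9 - 148*s^2/27 - 28*s/27 - 16/27
(5) = -2*b^4 + 2*b^3 + b^2 + 3*b + 3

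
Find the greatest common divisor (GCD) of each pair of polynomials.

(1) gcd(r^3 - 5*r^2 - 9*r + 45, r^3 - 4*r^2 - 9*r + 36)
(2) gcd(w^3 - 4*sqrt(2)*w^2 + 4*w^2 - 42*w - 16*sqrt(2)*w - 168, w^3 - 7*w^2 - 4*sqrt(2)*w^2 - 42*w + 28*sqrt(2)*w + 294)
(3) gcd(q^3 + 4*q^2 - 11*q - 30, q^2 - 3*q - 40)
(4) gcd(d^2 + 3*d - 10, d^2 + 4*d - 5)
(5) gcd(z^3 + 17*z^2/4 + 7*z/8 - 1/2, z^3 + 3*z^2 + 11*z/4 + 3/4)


(1) = gcd((r - 5)*(r - 3)*(r + 3), (r - 4)*(r - 3)*(r + 3)) = r^2 - 9
(2) = w^2 - 4*sqrt(2)*w - 42
(3) = gcd((q - 3)*(q + 2)*(q + 5), (q - 8)*(q + 5)) = q + 5
(4) = d + 5
(5) = gcd((z - 1/4)*(z + 1/2)*(z + 4), (z + 1/2)*(z + 1)*(z + 3/2)) = z + 1/2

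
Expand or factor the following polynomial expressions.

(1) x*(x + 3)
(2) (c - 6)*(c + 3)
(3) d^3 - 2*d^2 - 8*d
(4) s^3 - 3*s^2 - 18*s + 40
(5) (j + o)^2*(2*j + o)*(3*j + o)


(1) = x^2 + 3*x
(2) = c^2 - 3*c - 18
(3) = d*(d - 4)*(d + 2)
(4) = (s - 5)*(s - 2)*(s + 4)
(5) = 6*j^4 + 17*j^3*o + 17*j^2*o^2 + 7*j*o^3 + o^4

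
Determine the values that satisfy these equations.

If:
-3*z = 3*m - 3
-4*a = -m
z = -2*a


Then:
a = 1/2
m = 2
z = -1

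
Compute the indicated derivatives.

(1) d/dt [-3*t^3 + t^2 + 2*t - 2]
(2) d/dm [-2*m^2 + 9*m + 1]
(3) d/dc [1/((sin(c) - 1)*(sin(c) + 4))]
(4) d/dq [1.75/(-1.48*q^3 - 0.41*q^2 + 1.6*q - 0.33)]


(1) = -9*t^2 + 2*t + 2
(2) = 9 - 4*m
(3) = -(2*sin(c) + 3)*cos(c)/((sin(c) - 1)^2*(sin(c) + 4)^2)
(4) = (7.77*q^2 + 1.435*q - 2.8)/(1.48*q^3 + 0.41*q^2 - 1.6*q + 0.33)^2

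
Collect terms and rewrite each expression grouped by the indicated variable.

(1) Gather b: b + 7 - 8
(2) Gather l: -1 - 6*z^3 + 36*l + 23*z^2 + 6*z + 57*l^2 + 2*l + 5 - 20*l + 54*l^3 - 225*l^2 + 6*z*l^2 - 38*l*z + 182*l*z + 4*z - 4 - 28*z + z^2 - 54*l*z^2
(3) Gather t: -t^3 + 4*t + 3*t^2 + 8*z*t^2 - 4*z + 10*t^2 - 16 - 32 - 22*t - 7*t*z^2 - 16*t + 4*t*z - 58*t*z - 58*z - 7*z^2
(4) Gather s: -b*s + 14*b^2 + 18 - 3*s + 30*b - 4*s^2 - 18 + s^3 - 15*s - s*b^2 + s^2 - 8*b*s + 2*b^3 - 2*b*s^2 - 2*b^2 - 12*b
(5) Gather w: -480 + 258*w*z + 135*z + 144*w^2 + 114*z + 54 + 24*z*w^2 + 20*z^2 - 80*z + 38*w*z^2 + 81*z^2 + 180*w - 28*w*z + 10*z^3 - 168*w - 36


(1) = b - 1
(2) = 54*l^3 + l^2*(6*z - 168) + l*(-54*z^2 + 144*z + 18) - 6*z^3 + 24*z^2 - 18*z
(3) = -t^3 + t^2*(8*z + 13) + t*(-7*z^2 - 54*z - 34) - 7*z^2 - 62*z - 48
(4) = 2*b^3 + 12*b^2 + 18*b + s^3 + s^2*(-2*b - 3) + s*(-b^2 - 9*b - 18)
(5) = w^2*(24*z + 144) + w*(38*z^2 + 230*z + 12) + 10*z^3 + 101*z^2 + 169*z - 462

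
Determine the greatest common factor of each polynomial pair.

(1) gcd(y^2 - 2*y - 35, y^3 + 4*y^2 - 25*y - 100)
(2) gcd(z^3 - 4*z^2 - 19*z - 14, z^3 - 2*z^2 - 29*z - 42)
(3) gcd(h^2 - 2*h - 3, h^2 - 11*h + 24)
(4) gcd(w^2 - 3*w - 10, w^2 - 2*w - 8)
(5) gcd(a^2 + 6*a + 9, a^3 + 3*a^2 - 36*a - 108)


(1) = y + 5
(2) = gcd((z - 7)*(z + 1)*(z + 2), (z - 7)*(z + 2)*(z + 3)) = z^2 - 5*z - 14
(3) = h - 3
(4) = w + 2
(5) = gcd((a + 3)^2, (a - 6)*(a + 3)*(a + 6)) = a + 3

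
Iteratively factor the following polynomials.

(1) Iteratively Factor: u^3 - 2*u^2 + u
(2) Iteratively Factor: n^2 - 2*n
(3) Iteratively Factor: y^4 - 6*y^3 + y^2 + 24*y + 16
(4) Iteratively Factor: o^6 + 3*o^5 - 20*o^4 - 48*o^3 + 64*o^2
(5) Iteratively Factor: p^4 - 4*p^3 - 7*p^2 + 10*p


(1) = (u - 1)*(u^2 - u) = (u - 1)^2*(u)
(2) = (n - 2)*(n)
(3) = (y + 1)*(y^3 - 7*y^2 + 8*y + 16) = (y - 4)*(y + 1)*(y^2 - 3*y - 4) = (y - 4)*(y + 1)^2*(y - 4)
(4) = (o)*(o^5 + 3*o^4 - 20*o^3 - 48*o^2 + 64*o) = o*(o + 4)*(o^4 - o^3 - 16*o^2 + 16*o) = o^2*(o + 4)*(o^3 - o^2 - 16*o + 16) = o^2*(o + 4)^2*(o^2 - 5*o + 4) = o^2*(o - 4)*(o + 4)^2*(o - 1)
(5) = (p + 2)*(p^3 - 6*p^2 + 5*p) = (p - 5)*(p + 2)*(p^2 - p) = p*(p - 5)*(p + 2)*(p - 1)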